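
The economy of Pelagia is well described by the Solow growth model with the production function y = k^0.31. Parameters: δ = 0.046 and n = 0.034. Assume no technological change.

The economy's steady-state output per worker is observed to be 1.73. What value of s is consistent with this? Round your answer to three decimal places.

In steady state, investment equals break-even investment: s·k^α = (n + δ)·k.
Since y* = [s/(n + δ)]^(α/(1−α)), we have s/(n + δ) = (y*)^((1−α)/α) = 1.73^2.2258 = 3.3872.
Therefore s = 3.3872 × (n + δ) = 3.3872 × 0.080 = 0.2710.

s ≈ 0.271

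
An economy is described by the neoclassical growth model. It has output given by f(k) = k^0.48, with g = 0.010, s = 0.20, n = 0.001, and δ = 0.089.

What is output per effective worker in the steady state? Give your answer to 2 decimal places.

At the steady state, Δk = 0, so s·k^α = (n + g + δ)·k.
Rearranging, k^(1−α) = s / (n + g + δ).
k^0.52 = 0.20 / (0.001 + 0.010 + 0.089) = 0.20 / 0.100 = 2.0000
k* = 2.0000^(1/0.52) ≈ 3.7923
y* = (k*)^α = 3.7923^0.48 ≈ 1.8962

y* = 1.90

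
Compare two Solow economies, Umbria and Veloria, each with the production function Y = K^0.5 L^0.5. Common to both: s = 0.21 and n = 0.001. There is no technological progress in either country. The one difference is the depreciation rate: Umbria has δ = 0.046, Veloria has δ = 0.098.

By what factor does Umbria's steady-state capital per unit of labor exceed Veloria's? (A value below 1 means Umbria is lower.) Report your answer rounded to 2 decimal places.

ratio ≈ 4.44

Steady-state k* = [s/(n + δ)]^(1/(1−α)), so the ratio is [ (s_U/(n + δ)_U) / (s_V/(n + δ)_V) ]^2.
s_U/(n + δ)_U = 0.21/0.047 = 4.4681; s_V/(n + δ)_V = 0.21/0.099 = 2.1212.
Ratio = (4.4681/2.1212)^2 = 2.1064^2 ≈ 4.4369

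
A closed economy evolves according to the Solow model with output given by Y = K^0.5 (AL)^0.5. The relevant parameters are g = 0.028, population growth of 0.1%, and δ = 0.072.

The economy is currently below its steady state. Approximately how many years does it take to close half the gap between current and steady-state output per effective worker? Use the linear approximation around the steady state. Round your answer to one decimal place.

half-life ≈ 13.7 years

Near the steady state the convergence rate is λ = (1 − α)(n + g + δ).
λ = (1 − 0.5) × 0.101 = 0.5 × 0.101 = 0.0505
Half-life = ln 2 / λ = 0.6931 / 0.0505 ≈ 13.72 years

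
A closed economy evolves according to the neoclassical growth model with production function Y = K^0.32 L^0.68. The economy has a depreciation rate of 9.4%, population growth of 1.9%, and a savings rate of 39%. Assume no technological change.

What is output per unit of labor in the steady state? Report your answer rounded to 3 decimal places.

In steady state, investment equals break-even investment: s·k^α = (n + δ)·k.
Dividing both sides by k: k^(1−α) = s / (n + δ).
k^0.68 = 0.39 / (0.019 + 0.094) = 0.39 / 0.113 = 3.4513
k* = 3.4513^(1/0.68) ≈ 6.1823
y* = (k*)^α = 6.1823^0.32 ≈ 1.7913

y* ≈ 1.791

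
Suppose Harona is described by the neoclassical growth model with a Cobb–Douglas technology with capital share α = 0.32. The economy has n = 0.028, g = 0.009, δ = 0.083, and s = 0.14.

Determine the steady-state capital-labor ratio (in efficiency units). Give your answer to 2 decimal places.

At the steady state, Δk = 0, so s·k^α = (n + g + δ)·k.
Dividing both sides by k: k^(1−α) = s / (n + g + δ).
k^0.68 = 0.14 / (0.028 + 0.009 + 0.083) = 0.14 / 0.120 = 1.1667
k* = 1.1667^(1/0.68) ≈ 1.2545

k* ≈ 1.25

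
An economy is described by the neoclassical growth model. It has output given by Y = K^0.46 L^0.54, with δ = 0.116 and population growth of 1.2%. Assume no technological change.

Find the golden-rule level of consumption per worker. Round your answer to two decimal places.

c_gold ≈ 1.61

At the golden rule, f'(k) = n + δ, so α·k^(α−1) = n + δ and k_gold = (α/(n + δ))^(1/(1−α)).
k_gold = (0.46/0.128)^(1/0.54) = 3.5938^1.8519 ≈ 10.6864
c_gold = f(k_gold) − (n + δ)·k_gold = 2.9735 − 0.128×10.6864 ≈ 1.6056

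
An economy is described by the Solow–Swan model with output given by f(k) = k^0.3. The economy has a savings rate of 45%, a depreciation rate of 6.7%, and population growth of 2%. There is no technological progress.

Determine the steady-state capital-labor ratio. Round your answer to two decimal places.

In steady state, investment equals break-even investment: s·k^α = (n + δ)·k.
Dividing both sides by k: k^(1−α) = s / (n + δ).
k^0.7 = 0.45 / (0.020 + 0.067) = 0.45 / 0.087 = 5.1724
k* = 5.1724^(1/0.7) ≈ 10.4607

k* ≈ 10.46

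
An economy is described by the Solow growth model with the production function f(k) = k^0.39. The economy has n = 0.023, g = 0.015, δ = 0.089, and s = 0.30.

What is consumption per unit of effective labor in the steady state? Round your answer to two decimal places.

In steady state, investment equals break-even investment: s·k^α = (n + g + δ)·k.
Rearranging, k^(1−α) = s / (n + g + δ).
k^0.61 = 0.30 / (0.023 + 0.015 + 0.089) = 0.30 / 0.127 = 2.3622
k* = 2.3622^(1/0.61) ≈ 4.0926
y* = (k*)^α = 4.0926^0.39 ≈ 1.7325
c* = (1 − s)·y* = (1 − 0.30) × 1.7325 ≈ 1.2128

c* = 1.21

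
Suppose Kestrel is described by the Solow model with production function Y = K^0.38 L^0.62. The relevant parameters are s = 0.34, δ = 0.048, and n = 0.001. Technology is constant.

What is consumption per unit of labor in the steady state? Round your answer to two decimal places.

c* ≈ 2.16

At the steady state, Δk = 0, so s·k^α = (n + δ)·k.
Rearranging, k^(1−α) = s / (n + δ).
k^0.62 = 0.34 / (0.001 + 0.048) = 0.34 / 0.049 = 6.9388
k* = 6.9388^(1/0.62) ≈ 22.7463
y* = (k*)^α = 22.7463^0.38 ≈ 3.2781
c* = (1 − s)·y* = (1 − 0.34) × 3.2781 ≈ 2.1635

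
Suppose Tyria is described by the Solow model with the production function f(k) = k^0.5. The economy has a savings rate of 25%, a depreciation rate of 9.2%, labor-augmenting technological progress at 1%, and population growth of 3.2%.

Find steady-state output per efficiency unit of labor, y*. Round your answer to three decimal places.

In steady state, investment equals break-even investment: s·k^α = (n + g + δ)·k.
Rearranging, k^(1−α) = s / (n + g + δ).
k^0.5 = 0.25 / (0.032 + 0.010 + 0.092) = 0.25 / 0.134 = 1.8657
k* = 1.8657^(1/0.5) ≈ 3.4808
y* = (k*)^α = 3.4808^0.5 ≈ 1.8657

y* = 1.866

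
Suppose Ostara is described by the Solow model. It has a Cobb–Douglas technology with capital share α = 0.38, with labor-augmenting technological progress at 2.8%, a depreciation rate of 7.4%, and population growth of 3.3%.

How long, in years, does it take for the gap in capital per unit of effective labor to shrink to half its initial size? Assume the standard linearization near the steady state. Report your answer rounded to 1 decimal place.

Near the steady state the convergence rate is λ = (1 − α)(n + g + δ).
λ = (1 − 0.38) × 0.135 = 0.62 × 0.135 = 0.0837
Half-life = ln 2 / λ = 0.6931 / 0.0837 ≈ 8.28 years

half-life ≈ 8.3 years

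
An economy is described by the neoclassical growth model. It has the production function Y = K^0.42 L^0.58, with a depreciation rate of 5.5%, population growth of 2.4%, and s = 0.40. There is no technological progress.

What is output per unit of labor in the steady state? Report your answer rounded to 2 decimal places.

Steady state requires s·f(k) = (n + δ)·k, i.e. s·k^α = (n + δ)·k.
Rearranging, k^(1−α) = s / (n + δ).
k^0.58 = 0.40 / (0.024 + 0.055) = 0.40 / 0.079 = 5.0633
k* = 5.0633^(1/0.58) ≈ 16.3886
y* = (k*)^α = 16.3886^0.42 ≈ 3.2367

y* ≈ 3.24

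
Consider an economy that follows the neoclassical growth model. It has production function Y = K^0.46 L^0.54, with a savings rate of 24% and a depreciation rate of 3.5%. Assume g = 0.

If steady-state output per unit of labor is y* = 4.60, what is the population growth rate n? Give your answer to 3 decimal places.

n ≈ 0.005

Steady state requires s·f(k) = (n + δ)·k, i.e. s·k^α = (n + δ)·k.
Since y* = [s/(n + δ)]^(α/(1−α)), we have s/(n + δ) = (y*)^((1−α)/α) = 4.60^1.1739 = 5.9981.
Therefore n + δ = s / 5.9981 = 0.24 / 5.9981 = 0.0400, so n = 0.0400 − 0.035 = 0.0050.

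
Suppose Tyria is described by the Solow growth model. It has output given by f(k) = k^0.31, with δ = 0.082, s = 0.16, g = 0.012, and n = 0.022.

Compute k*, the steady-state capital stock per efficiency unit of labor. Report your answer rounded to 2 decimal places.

In steady state, investment equals break-even investment: s·k^α = (n + g + δ)·k.
Rearranging, k^(1−α) = s / (n + g + δ).
k^0.69 = 0.16 / (0.022 + 0.012 + 0.082) = 0.16 / 0.116 = 1.3793
k* = 1.3793^(1/0.69) ≈ 1.5937

k* = 1.59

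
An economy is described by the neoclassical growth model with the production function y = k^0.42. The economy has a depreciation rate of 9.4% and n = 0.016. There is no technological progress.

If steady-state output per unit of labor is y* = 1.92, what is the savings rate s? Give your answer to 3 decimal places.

In steady state, investment equals break-even investment: s·k^α = (n + δ)·k.
Since y* = [s/(n + δ)]^(α/(1−α)), we have s/(n + δ) = (y*)^((1−α)/α) = 1.92^1.381 = 2.4617.
Therefore s = 2.4617 × (n + δ) = 2.4617 × 0.110 = 0.2708.

s ≈ 0.271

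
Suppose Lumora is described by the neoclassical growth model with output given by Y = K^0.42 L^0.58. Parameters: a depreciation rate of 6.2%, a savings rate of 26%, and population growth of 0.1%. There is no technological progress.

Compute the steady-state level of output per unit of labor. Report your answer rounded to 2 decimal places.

Steady state requires s·f(k) = (n + δ)·k, i.e. s·k^α = (n + δ)·k.
Dividing both sides by k: k^(1−α) = s / (n + δ).
k^0.58 = 0.26 / (0.001 + 0.062) = 0.26 / 0.063 = 4.1270
k* = 4.1270^(1/0.58) ≈ 11.5196
y* = (k*)^α = 11.5196^0.42 ≈ 2.7913

y* = 2.79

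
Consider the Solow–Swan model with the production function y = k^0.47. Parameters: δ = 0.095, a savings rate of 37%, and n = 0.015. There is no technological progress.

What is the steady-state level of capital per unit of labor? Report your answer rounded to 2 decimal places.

k* = 9.86

Steady state requires s·f(k) = (n + δ)·k, i.e. s·k^α = (n + δ)·k.
Rearranging, k^(1−α) = s / (n + δ).
k^0.53 = 0.37 / (0.015 + 0.095) = 0.37 / 0.110 = 3.3636
k* = 3.3636^(1/0.53) ≈ 9.8621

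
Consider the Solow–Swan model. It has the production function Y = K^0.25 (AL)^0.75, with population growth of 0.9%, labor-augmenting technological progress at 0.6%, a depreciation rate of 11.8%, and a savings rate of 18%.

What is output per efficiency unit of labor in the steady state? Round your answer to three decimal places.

At the steady state, Δk = 0, so s·k^α = (n + g + δ)·k.
Dividing both sides by k: k^(1−α) = s / (n + g + δ).
k^0.75 = 0.18 / (0.009 + 0.006 + 0.118) = 0.18 / 0.133 = 1.3534
k* = 1.3534^(1/0.75) ≈ 1.4970
y* = (k*)^α = 1.4970^0.25 ≈ 1.1061

y* ≈ 1.106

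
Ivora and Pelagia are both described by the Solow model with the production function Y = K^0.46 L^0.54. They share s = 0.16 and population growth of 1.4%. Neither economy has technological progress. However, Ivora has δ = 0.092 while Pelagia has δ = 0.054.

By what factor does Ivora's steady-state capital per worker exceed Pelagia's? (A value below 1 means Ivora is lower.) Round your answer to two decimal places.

ratio ≈ 0.44

Steady-state k* = [s/(n + δ)]^(1/(1−α)), so the ratio is [ (s_I/(n + δ)_I) / (s_P/(n + δ)_P) ]^1.8519.
s_I/(n + δ)_I = 0.16/0.106 = 1.5094; s_P/(n + δ)_P = 0.16/0.068 = 2.3529.
Ratio = (1.5094/2.3529)^1.8519 = 0.6415^1.8519 ≈ 0.4395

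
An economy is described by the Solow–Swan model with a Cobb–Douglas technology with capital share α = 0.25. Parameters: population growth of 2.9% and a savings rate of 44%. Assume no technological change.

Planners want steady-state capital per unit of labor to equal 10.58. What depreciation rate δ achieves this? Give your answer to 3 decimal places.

In steady state, investment equals break-even investment: s·k^α = (n + δ)·k.
So s / (n + δ) = (k*)^(1−α) = 10.58^0.75 = 5.8663.
Therefore n + δ = s / 5.8663 = 0.44 / 5.8663 = 0.0750, so δ = 0.0750 − 0.029 = 0.0460.

δ ≈ 0.046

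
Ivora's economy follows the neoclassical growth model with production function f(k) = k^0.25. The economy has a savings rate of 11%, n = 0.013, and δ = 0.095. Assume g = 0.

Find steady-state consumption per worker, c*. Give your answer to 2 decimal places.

c* = 0.90

In steady state, investment equals break-even investment: s·k^α = (n + δ)·k.
Rearranging, k^(1−α) = s / (n + δ).
k^0.75 = 0.11 / (0.013 + 0.095) = 0.11 / 0.108 = 1.0185
k* = 1.0185^(1/0.75) ≈ 1.0247
y* = (k*)^α = 1.0247^0.25 ≈ 1.0061
c* = (1 − s)·y* = (1 − 0.11) × 1.0061 ≈ 0.8954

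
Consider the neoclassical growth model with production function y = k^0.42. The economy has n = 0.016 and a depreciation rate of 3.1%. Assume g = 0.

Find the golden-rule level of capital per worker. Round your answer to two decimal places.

The golden rule sets f'(k) = n + δ, i.e. α·k^(α−1) = n + δ.
So k^(1−α) = α / (n + δ) = 0.42 / 0.047 = 8.9362.
k_gold = 8.9362^(1/0.58) ≈ 43.6434

k_gold ≈ 43.64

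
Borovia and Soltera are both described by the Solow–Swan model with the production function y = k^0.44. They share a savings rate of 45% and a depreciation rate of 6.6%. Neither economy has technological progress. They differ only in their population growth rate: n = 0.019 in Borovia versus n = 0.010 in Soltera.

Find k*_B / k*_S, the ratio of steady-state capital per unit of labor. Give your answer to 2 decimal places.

ratio ≈ 0.82

Steady-state k* = [s/(n + δ)]^(1/(1−α)), so the ratio is [ (s_B/(n + δ)_B) / (s_S/(n + δ)_S) ]^1.7857.
s_B/(n + δ)_B = 0.45/0.085 = 5.2941; s_S/(n + δ)_S = 0.45/0.076 = 5.9211.
Ratio = (5.2941/5.9211)^1.7857 = 0.8941^1.7857 ≈ 0.8188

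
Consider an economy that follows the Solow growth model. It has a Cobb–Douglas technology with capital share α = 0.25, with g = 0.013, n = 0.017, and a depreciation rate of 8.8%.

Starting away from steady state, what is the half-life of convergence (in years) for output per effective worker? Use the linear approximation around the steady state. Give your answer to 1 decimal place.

Near the steady state the convergence rate is λ = (1 − α)(n + g + δ).
λ = (1 − 0.25) × 0.118 = 0.75 × 0.118 = 0.0885
Half-life = ln 2 / λ = 0.6931 / 0.0885 ≈ 7.83 years

half-life ≈ 7.8 years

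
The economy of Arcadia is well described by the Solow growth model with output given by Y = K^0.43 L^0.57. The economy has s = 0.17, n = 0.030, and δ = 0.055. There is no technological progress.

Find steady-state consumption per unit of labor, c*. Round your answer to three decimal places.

Steady state requires s·f(k) = (n + δ)·k, i.e. s·k^α = (n + δ)·k.
Dividing both sides by k: k^(1−α) = s / (n + δ).
k^0.57 = 0.17 / (0.030 + 0.055) = 0.17 / 0.085 = 2.0000
k* = 2.0000^(1/0.57) ≈ 3.3738
y* = (k*)^α = 3.3738^0.43 ≈ 1.6869
c* = (1 − s)·y* = (1 − 0.17) × 1.6869 ≈ 1.4001

c* ≈ 1.400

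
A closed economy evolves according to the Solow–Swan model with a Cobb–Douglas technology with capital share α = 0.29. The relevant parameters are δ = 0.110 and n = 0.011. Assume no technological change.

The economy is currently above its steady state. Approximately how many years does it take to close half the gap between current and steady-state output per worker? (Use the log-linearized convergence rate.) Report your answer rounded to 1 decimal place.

t_½ ≈ 8.1 years

Near the steady state the convergence rate is λ = (1 − α)(n + δ).
λ = (1 − 0.29) × 0.121 = 0.71 × 0.121 = 0.08591
Half-life = ln 2 / λ = 0.6931 / 0.08591 ≈ 8.07 years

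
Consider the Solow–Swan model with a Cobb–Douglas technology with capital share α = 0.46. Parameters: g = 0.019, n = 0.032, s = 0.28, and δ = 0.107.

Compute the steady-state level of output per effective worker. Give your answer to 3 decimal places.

In steady state, investment equals break-even investment: s·k^α = (n + g + δ)·k.
Dividing both sides by k: k^(1−α) = s / (n + g + δ).
k^0.54 = 0.28 / (0.032 + 0.019 + 0.107) = 0.28 / 0.158 = 1.7722
k* = 1.7722^(1/0.54) ≈ 2.8854
y* = (k*)^α = 2.8854^0.46 ≈ 1.6282

y* ≈ 1.628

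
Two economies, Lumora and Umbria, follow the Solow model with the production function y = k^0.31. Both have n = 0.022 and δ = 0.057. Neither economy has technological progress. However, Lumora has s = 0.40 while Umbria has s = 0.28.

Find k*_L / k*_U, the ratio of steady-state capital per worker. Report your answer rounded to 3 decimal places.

Steady-state k* = [s/(n + δ)]^(1/(1−α)), so the ratio is [ (s_L/(n + δ)_L) / (s_U/(n + δ)_U) ]^1.4493.
s_L/(n + δ)_L = 0.40/0.079 = 5.0633; s_U/(n + δ)_U = 0.28/0.079 = 3.5443.
Ratio = (5.0633/3.5443)^1.4493 = 1.4286^1.4493 ≈ 1.6769

k*_L / k*_U ≈ 1.677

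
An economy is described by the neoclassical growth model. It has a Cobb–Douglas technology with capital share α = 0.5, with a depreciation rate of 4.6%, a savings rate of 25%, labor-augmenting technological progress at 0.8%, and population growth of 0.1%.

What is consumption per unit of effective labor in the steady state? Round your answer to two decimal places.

In steady state, investment equals break-even investment: s·k^α = (n + g + δ)·k.
Dividing both sides by k: k^(1−α) = s / (n + g + δ).
k^0.5 = 0.25 / (0.001 + 0.008 + 0.046) = 0.25 / 0.055 = 4.5455
k* = 4.5455^(1/0.5) ≈ 20.6616
y* = (k*)^α = 20.6616^0.5 ≈ 4.5455
c* = (1 − s)·y* = (1 − 0.25) × 4.5455 ≈ 3.4091

c* ≈ 3.41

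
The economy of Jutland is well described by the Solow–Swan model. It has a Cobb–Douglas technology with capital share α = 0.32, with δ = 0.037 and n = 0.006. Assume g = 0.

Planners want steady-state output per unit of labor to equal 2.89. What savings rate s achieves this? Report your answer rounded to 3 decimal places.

s ≈ 0.410

In steady state, investment equals break-even investment: s·k^α = (n + δ)·k.
Since y* = [s/(n + δ)]^(α/(1−α)), we have s/(n + δ) = (y*)^((1−α)/α) = 2.89^2.125 = 9.5369.
Therefore s = 9.5369 × (n + δ) = 9.5369 × 0.043 = 0.4101.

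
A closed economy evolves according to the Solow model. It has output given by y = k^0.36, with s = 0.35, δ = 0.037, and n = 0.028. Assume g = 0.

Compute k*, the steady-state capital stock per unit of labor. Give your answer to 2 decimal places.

k* ≈ 13.88

At the steady state, Δk = 0, so s·k^α = (n + δ)·k.
Dividing both sides by k: k^(1−α) = s / (n + δ).
k^0.64 = 0.35 / (0.028 + 0.037) = 0.35 / 0.065 = 5.3846
k* = 5.3846^(1/0.64) ≈ 13.8812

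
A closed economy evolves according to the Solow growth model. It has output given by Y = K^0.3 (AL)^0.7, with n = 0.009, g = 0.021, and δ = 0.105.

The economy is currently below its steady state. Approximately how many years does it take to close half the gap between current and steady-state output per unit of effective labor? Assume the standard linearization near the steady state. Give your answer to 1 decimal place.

half-life ≈ 7.3 years

Near the steady state the convergence rate is λ = (1 − α)(n + g + δ).
λ = (1 − 0.3) × 0.135 = 0.7 × 0.135 = 0.0945
Half-life = ln 2 / λ = 0.6931 / 0.0945 ≈ 7.33 years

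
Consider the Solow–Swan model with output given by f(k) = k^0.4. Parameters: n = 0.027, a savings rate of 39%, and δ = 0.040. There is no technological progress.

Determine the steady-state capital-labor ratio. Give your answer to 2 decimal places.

k* = 18.84

In steady state, investment equals break-even investment: s·k^α = (n + δ)·k.
Rearranging, k^(1−α) = s / (n + δ).
k^0.6 = 0.39 / (0.027 + 0.040) = 0.39 / 0.067 = 5.8209
k* = 5.8209^(1/0.6) ≈ 18.8358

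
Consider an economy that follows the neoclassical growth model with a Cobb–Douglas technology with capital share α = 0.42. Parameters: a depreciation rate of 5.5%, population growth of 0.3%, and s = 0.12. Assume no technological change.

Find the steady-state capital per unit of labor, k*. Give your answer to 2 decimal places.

At the steady state, Δk = 0, so s·k^α = (n + δ)·k.
Rearranging, k^(1−α) = s / (n + δ).
k^0.58 = 0.12 / (0.003 + 0.055) = 0.12 / 0.058 = 2.0690
k* = 2.0690^(1/0.58) ≈ 3.5028

k* = 3.50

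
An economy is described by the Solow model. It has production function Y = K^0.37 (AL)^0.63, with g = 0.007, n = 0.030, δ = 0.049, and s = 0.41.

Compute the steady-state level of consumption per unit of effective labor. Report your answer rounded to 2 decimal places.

c* ≈ 1.48

In steady state, investment equals break-even investment: s·k^α = (n + g + δ)·k.
Rearranging, k^(1−α) = s / (n + g + δ).
k^0.63 = 0.41 / (0.030 + 0.007 + 0.049) = 0.41 / 0.086 = 4.7674
k* = 4.7674^(1/0.63) ≈ 11.9299
y* = (k*)^α = 11.9299^0.37 ≈ 2.5024
c* = (1 − s)·y* = (1 − 0.41) × 2.5024 ≈ 1.4764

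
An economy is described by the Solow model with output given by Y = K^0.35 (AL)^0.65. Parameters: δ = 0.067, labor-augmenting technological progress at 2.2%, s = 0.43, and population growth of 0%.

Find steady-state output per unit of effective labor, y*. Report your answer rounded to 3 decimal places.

y* = 2.335

In steady state, investment equals break-even investment: s·k^α = (n + g + δ)·k.
Dividing both sides by k: k^(1−α) = s / (n + g + δ).
k^0.65 = 0.43 / (0.000 + 0.022 + 0.067) = 0.43 / 0.089 = 4.8315
k* = 4.8315^(1/0.65) ≈ 11.2832
y* = (k*)^α = 11.2832^0.35 ≈ 2.3353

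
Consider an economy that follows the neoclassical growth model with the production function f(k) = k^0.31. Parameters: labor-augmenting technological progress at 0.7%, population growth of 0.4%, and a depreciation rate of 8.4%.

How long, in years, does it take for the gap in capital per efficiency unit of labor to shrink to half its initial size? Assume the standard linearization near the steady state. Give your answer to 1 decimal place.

Near the steady state the convergence rate is λ = (1 − α)(n + g + δ).
λ = (1 − 0.31) × 0.095 = 0.69 × 0.095 = 0.06555
Half-life = ln 2 / λ = 0.6931 / 0.06555 ≈ 10.57 years

t_½ ≈ 10.6 years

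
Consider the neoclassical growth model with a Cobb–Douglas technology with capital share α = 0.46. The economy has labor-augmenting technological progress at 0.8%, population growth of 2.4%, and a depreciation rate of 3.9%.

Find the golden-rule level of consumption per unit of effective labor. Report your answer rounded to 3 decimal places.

At the golden rule, f'(k) = n + g + δ, so α·k^(α−1) = n + g + δ and k_gold = (α/(n + g + δ))^(1/(1−α)).
k_gold = (0.46/0.071)^(1/0.54) = 6.4789^1.8519 ≈ 31.8287
c_gold = f(k_gold) − (n + g + δ)·k_gold = 4.9124 − 0.071×31.8287 ≈ 2.6526

c_gold ≈ 2.653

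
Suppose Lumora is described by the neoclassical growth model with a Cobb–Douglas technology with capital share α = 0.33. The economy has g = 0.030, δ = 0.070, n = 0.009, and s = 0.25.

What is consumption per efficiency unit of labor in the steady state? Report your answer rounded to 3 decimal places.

c* = 1.129

Steady state requires s·f(k) = (n + g + δ)·k, i.e. s·k^α = (n + g + δ)·k.
Dividing both sides by k: k^(1−α) = s / (n + g + δ).
k^0.67 = 0.25 / (0.009 + 0.030 + 0.070) = 0.25 / 0.109 = 2.2936
k* = 2.2936^(1/0.67) ≈ 3.4521
y* = (k*)^α = 3.4521^0.33 ≈ 1.5051
c* = (1 − s)·y* = (1 − 0.25) × 1.5051 ≈ 1.1288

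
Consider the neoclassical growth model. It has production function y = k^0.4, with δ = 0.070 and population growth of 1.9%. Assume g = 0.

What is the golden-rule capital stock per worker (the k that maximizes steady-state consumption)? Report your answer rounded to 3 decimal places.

k_gold ≈ 12.240

The golden rule sets f'(k) = n + δ, i.e. α·k^(α−1) = n + δ.
So k^(1−α) = α / (n + δ) = 0.4 / 0.089 = 4.4944.
k_gold = 4.4944^(1/0.6) ≈ 12.2401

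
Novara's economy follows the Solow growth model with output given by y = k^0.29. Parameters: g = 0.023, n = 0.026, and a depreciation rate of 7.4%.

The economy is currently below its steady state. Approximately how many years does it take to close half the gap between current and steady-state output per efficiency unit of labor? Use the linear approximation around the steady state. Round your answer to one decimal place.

about 7.9 years

Near the steady state the convergence rate is λ = (1 − α)(n + g + δ).
λ = (1 − 0.29) × 0.123 = 0.71 × 0.123 = 0.08733
Half-life = ln 2 / λ = 0.6931 / 0.08733 ≈ 7.94 years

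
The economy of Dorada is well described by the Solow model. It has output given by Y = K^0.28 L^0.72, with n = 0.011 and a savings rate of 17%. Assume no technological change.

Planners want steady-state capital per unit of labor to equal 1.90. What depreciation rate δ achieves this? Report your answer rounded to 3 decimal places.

δ ≈ 0.096

At the steady state, Δk = 0, so s·k^α = (n + δ)·k.
So s / (n + δ) = (k*)^(1−α) = 1.90^0.72 = 1.5875.
Therefore n + δ = s / 1.5875 = 0.17 / 1.5875 = 0.1071, so δ = 0.1071 − 0.011 = 0.0961.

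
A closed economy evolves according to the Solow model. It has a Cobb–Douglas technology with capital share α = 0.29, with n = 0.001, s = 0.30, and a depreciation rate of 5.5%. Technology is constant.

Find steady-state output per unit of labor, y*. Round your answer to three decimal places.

Steady state requires s·f(k) = (n + δ)·k, i.e. s·k^α = (n + δ)·k.
Rearranging, k^(1−α) = s / (n + δ).
k^0.71 = 0.30 / (0.001 + 0.055) = 0.30 / 0.056 = 5.3571
k* = 5.3571^(1/0.71) ≈ 10.6331
y* = (k*)^α = 10.6331^0.29 ≈ 1.9849

y* = 1.985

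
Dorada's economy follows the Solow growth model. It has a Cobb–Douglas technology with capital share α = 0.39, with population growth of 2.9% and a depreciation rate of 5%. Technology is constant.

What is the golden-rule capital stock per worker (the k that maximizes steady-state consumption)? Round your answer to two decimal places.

k_gold ≈ 13.70

The golden rule sets f'(k) = n + δ, i.e. α·k^(α−1) = n + δ.
So k^(1−α) = α / (n + δ) = 0.39 / 0.079 = 4.9367.
k_gold = 4.9367^(1/0.61) ≈ 13.7019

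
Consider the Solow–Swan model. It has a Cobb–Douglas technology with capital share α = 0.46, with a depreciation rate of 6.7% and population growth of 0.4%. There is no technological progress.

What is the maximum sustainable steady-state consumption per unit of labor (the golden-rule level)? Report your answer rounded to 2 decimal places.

c_gold ≈ 2.65

At the golden rule, f'(k) = n + δ, so α·k^(α−1) = n + δ and k_gold = (α/(n + δ))^(1/(1−α)).
k_gold = (0.46/0.071)^(1/0.54) = 6.4789^1.8519 ≈ 31.8287
c_gold = f(k_gold) − (n + δ)·k_gold = 4.9124 − 0.071×31.8287 ≈ 2.6526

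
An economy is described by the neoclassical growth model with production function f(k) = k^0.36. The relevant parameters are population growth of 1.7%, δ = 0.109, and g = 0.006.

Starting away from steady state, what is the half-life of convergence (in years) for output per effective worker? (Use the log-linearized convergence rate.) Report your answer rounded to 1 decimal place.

Near the steady state the convergence rate is λ = (1 − α)(n + g + δ).
λ = (1 − 0.36) × 0.132 = 0.64 × 0.132 = 0.08448
Half-life = ln 2 / λ = 0.6931 / 0.08448 ≈ 8.20 years

t_½ ≈ 8.2 years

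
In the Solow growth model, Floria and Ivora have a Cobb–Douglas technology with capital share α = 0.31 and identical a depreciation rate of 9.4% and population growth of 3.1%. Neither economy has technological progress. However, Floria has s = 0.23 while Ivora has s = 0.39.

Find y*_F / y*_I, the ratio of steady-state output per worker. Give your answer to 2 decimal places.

Steady-state y* = [s/(n + δ)]^(α/(1−α)), so the ratio is [ (s_F/(n + δ)_F) / (s_I/(n + δ)_I) ]^0.4493.
s_F/(n + δ)_F = 0.23/0.125 = 1.8400; s_I/(n + δ)_I = 0.39/0.125 = 3.1200.
Ratio = (1.8400/3.1200)^0.4493 = 0.5897^0.4493 ≈ 0.7888

ratio ≈ 0.79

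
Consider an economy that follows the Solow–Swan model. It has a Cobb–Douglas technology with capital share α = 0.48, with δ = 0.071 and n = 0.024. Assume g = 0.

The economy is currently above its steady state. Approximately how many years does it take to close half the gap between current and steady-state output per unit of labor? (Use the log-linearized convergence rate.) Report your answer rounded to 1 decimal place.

about 14.0 years

Near the steady state the convergence rate is λ = (1 − α)(n + δ).
λ = (1 − 0.48) × 0.095 = 0.52 × 0.095 = 0.0494
Half-life = ln 2 / λ = 0.6931 / 0.0494 ≈ 14.03 years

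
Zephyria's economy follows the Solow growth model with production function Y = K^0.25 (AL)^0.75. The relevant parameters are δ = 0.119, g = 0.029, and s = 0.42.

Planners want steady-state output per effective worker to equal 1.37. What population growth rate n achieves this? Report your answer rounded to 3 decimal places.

In steady state, investment equals break-even investment: s·k^α = (n + g + δ)·k.
Since y* = [s/(n + g + δ)]^(α/(1−α)), we have s/(n + g + δ) = (y*)^((1−α)/α) = 1.37^3 = 2.5714.
Therefore n + g + δ = s / 2.5714 = 0.42 / 2.5714 = 0.1633, so n = 0.1633 − 0.148 = 0.0153.

n ≈ 0.015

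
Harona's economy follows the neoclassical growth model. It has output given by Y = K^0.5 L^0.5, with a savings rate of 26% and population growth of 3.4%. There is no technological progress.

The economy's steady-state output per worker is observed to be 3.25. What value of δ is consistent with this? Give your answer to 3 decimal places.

In steady state, investment equals break-even investment: s·k^α = (n + δ)·k.
Since y* = [s/(n + δ)]^(α/(1−α)), we have s/(n + δ) = (y*)^((1−α)/α) = 3.25^1 = 3.2500.
Therefore n + δ = s / 3.2500 = 0.26 / 3.2500 = 0.0800, so δ = 0.0800 − 0.034 = 0.0460.

δ ≈ 0.046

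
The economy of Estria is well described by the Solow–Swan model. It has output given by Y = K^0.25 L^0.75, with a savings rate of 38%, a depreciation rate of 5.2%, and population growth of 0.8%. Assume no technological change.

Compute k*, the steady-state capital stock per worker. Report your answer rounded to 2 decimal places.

k* ≈ 11.72

At the steady state, Δk = 0, so s·k^α = (n + δ)·k.
Rearranging, k^(1−α) = s / (n + δ).
k^0.75 = 0.38 / (0.008 + 0.052) = 0.38 / 0.060 = 6.3333
k* = 6.3333^(1/0.75) ≈ 11.7176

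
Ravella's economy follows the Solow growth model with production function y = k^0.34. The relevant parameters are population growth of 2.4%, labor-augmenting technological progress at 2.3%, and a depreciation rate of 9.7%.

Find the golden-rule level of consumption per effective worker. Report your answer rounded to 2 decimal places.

At the golden rule, f'(k) = n + g + δ, so α·k^(α−1) = n + g + δ and k_gold = (α/(n + g + δ))^(1/(1−α)).
k_gold = (0.34/0.144)^(1/0.66) = 2.3611^1.5152 ≈ 3.6757
c_gold = f(k_gold) − (n + g + δ)·k_gold = 1.5567 − 0.144×3.6757 ≈ 1.0274

c_gold ≈ 1.03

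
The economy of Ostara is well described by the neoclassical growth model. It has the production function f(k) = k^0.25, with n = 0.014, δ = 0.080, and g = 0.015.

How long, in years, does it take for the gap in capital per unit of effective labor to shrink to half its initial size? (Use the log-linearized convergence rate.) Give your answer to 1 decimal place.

t_½ ≈ 8.5 years

Near the steady state the convergence rate is λ = (1 − α)(n + g + δ).
λ = (1 − 0.25) × 0.109 = 0.75 × 0.109 = 0.08175
Half-life = ln 2 / λ = 0.6931 / 0.08175 ≈ 8.48 years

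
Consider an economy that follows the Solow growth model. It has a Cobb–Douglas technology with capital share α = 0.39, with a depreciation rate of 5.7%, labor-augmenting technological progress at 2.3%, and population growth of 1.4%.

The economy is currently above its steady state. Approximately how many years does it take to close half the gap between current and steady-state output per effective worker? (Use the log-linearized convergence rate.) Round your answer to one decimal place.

Near the steady state the convergence rate is λ = (1 − α)(n + g + δ).
λ = (1 − 0.39) × 0.094 = 0.61 × 0.094 = 0.05734
Half-life = ln 2 / λ = 0.6931 / 0.05734 ≈ 12.09 years

t_½ ≈ 12.1 years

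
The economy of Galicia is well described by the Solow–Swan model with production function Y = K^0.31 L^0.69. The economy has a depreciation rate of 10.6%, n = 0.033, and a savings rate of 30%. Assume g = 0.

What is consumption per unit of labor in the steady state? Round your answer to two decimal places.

c* ≈ 0.99

At the steady state, Δk = 0, so s·k^α = (n + δ)·k.
Dividing both sides by k: k^(1−α) = s / (n + δ).
k^0.69 = 0.30 / (0.033 + 0.106) = 0.30 / 0.139 = 2.1583
k* = 2.1583^(1/0.69) ≈ 3.0494
y* = (k*)^α = 3.0494^0.31 ≈ 1.4129
c* = (1 − s)·y* = (1 − 0.30) × 1.4129 ≈ 0.9890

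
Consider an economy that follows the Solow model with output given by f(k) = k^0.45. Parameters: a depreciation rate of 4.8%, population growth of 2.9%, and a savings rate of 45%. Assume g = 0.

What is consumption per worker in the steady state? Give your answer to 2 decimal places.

c* ≈ 2.33

Steady state requires s·f(k) = (n + δ)·k, i.e. s·k^α = (n + δ)·k.
Rearranging, k^(1−α) = s / (n + δ).
k^0.55 = 0.45 / (0.029 + 0.048) = 0.45 / 0.077 = 5.8442
k* = 5.8442^(1/0.55) ≈ 24.7768
y* = (k*)^α = 24.7768^0.45 ≈ 4.2396
c* = (1 − s)·y* = (1 − 0.45) × 4.2396 ≈ 2.3318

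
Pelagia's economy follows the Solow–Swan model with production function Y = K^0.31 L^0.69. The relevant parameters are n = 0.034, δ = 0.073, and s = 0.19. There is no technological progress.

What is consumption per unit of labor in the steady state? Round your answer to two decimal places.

c* = 1.05

Steady state requires s·f(k) = (n + δ)·k, i.e. s·k^α = (n + δ)·k.
Dividing both sides by k: k^(1−α) = s / (n + δ).
k^0.69 = 0.19 / (0.034 + 0.073) = 0.19 / 0.107 = 1.7757
k* = 1.7757^(1/0.69) ≈ 2.2983
y* = (k*)^α = 2.2983^0.31 ≈ 1.2943
c* = (1 − s)·y* = (1 − 0.19) × 1.2943 ≈ 1.0484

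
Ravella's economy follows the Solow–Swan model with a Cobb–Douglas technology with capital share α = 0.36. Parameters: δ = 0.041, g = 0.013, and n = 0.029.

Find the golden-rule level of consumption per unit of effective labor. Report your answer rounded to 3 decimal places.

c_gold ≈ 1.461

At the golden rule, f'(k) = n + g + δ, so α·k^(α−1) = n + g + δ and k_gold = (α/(n + g + δ))^(1/(1−α)).
k_gold = (0.36/0.083)^(1/0.64) = 4.3373^1.5625 ≈ 9.9005
c_gold = f(k_gold) − (n + g + δ)·k_gold = 2.2826 − 0.083×9.9005 ≈ 1.4609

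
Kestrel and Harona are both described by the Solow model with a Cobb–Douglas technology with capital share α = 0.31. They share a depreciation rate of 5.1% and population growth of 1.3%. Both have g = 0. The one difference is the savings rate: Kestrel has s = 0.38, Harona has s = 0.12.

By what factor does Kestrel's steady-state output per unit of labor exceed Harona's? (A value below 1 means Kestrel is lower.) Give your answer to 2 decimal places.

y*_K / y*_H ≈ 1.68

Steady-state y* = [s/(n + δ)]^(α/(1−α)), so the ratio is [ (s_K/(n + δ)_K) / (s_H/(n + δ)_H) ]^0.4493.
s_K/(n + δ)_K = 0.38/0.064 = 5.9375; s_H/(n + δ)_H = 0.12/0.064 = 1.8750.
Ratio = (5.9375/1.8750)^0.4493 = 3.1667^0.4493 ≈ 1.6785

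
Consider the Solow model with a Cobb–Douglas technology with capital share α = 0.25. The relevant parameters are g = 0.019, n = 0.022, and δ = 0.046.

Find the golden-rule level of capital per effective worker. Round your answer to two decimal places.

k_gold ≈ 4.09

The golden rule sets f'(k) = n + g + δ, i.e. α·k^(α−1) = n + g + δ.
So k^(1−α) = α / (n + g + δ) = 0.25 / 0.087 = 2.8736.
k_gold = 2.8736^(1/0.75) ≈ 4.0854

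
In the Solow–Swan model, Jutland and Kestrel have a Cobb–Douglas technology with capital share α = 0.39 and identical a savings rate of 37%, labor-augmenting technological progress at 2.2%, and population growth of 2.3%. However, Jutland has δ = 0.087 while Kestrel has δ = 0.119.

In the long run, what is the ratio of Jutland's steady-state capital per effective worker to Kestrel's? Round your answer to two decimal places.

k*_J / k*_K ≈ 1.43

Steady-state k* = [s/(n + g + δ)]^(1/(1−α)), so the ratio is [ (s_J/(n + g + δ)_J) / (s_K/(n + g + δ)_K) ]^1.6393.
s_J/(n + g + δ)_J = 0.37/0.132 = 2.8030; s_K/(n + g + δ)_K = 0.37/0.164 = 2.2561.
Ratio = (2.8030/2.2561)^1.6393 = 1.2424^1.6393 ≈ 1.4273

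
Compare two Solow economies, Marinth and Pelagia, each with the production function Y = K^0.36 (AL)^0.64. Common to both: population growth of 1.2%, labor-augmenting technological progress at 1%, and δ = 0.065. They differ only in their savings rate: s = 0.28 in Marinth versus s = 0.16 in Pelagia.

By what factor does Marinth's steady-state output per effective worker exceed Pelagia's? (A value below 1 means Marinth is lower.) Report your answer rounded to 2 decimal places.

y*_M / y*_P ≈ 1.37

Steady-state y* = [s/(n + g + δ)]^(α/(1−α)), so the ratio is [ (s_M/(n + g + δ)_M) / (s_P/(n + g + δ)_P) ]^0.5625.
s_M/(n + g + δ)_M = 0.28/0.087 = 3.2184; s_P/(n + g + δ)_P = 0.16/0.087 = 1.8391.
Ratio = (3.2184/1.8391)^0.5625 = 1.7500^0.5625 ≈ 1.3700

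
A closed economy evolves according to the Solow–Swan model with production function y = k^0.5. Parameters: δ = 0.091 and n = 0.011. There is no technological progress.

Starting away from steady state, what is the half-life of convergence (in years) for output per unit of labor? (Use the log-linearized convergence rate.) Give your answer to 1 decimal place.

Near the steady state the convergence rate is λ = (1 − α)(n + δ).
λ = (1 − 0.5) × 0.102 = 0.5 × 0.102 = 0.0510
Half-life = ln 2 / λ = 0.6931 / 0.0510 ≈ 13.59 years

half-life ≈ 13.6 years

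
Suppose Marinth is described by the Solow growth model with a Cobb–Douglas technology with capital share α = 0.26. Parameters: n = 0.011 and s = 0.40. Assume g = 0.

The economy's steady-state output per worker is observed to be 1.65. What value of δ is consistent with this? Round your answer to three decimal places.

δ ≈ 0.085

Steady state requires s·f(k) = (n + δ)·k, i.e. s·k^α = (n + δ)·k.
Since y* = [s/(n + δ)]^(α/(1−α)), we have s/(n + δ) = (y*)^((1−α)/α) = 1.65^2.8462 = 4.1591.
Therefore n + δ = s / 4.1591 = 0.40 / 4.1591 = 0.0962, so δ = 0.0962 − 0.011 = 0.0852.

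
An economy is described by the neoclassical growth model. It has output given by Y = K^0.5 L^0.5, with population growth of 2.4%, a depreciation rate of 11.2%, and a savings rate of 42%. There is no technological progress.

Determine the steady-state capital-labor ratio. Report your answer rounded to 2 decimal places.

k* = 9.54

At the steady state, Δk = 0, so s·k^α = (n + δ)·k.
Rearranging, k^(1−α) = s / (n + δ).
k^0.5 = 0.42 / (0.024 + 0.112) = 0.42 / 0.136 = 3.0882
k* = 3.0882^(1/0.5) ≈ 9.5370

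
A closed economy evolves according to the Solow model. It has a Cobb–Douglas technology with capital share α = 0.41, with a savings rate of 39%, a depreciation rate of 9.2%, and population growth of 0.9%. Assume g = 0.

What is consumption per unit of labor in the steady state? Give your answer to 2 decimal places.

Steady state requires s·f(k) = (n + δ)·k, i.e. s·k^α = (n + δ)·k.
Dividing both sides by k: k^(1−α) = s / (n + δ).
k^0.59 = 0.39 / (0.009 + 0.092) = 0.39 / 0.101 = 3.8614
k* = 3.8614^(1/0.59) ≈ 9.8738
y* = (k*)^α = 9.8738^0.41 ≈ 2.5570
c* = (1 − s)·y* = (1 − 0.39) × 2.5570 ≈ 1.5598

c* ≈ 1.56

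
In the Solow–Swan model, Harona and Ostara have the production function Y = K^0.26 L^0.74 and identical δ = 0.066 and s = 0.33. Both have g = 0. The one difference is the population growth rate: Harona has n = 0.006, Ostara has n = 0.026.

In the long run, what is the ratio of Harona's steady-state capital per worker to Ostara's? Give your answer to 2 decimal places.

k*_H / k*_O ≈ 1.39

Steady-state k* = [s/(n + δ)]^(1/(1−α)), so the ratio is [ (s_H/(n + δ)_H) / (s_O/(n + δ)_O) ]^1.3514.
s_H/(n + δ)_H = 0.33/0.072 = 4.5833; s_O/(n + δ)_O = 0.33/0.092 = 3.5870.
Ratio = (4.5833/3.5870)^1.3514 = 1.2778^1.3514 ≈ 1.3928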